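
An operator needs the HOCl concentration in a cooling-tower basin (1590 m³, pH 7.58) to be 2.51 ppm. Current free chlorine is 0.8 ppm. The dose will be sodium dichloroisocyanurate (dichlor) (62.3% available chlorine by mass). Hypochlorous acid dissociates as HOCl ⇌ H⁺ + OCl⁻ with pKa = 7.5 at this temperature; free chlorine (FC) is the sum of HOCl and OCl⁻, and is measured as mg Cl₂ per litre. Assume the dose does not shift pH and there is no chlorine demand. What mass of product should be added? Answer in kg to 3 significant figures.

Volume: 1590 m³ = 1,590,000 L.
[OCl⁻]/[HOCl] = 10^(pH − pKa) = 10^(7.58 − 7.5) = 1.202; fraction as HOCl = 1/(1 + 1.202) = 0.4541.
Free chlorine required for 2.51 ppm HOCl: 2.51 / 0.4541 = 5.528 ppm.
FC to add: 5.528 − 0.8 = 4.728 mg/L as Cl₂.
Cl₂ equivalent: 4.728 mg/L × 1,590,000 L = 7517 g.
Product at 62.3% available Cl: 7517 / 0.623 = 12,070 g.

12.1 kg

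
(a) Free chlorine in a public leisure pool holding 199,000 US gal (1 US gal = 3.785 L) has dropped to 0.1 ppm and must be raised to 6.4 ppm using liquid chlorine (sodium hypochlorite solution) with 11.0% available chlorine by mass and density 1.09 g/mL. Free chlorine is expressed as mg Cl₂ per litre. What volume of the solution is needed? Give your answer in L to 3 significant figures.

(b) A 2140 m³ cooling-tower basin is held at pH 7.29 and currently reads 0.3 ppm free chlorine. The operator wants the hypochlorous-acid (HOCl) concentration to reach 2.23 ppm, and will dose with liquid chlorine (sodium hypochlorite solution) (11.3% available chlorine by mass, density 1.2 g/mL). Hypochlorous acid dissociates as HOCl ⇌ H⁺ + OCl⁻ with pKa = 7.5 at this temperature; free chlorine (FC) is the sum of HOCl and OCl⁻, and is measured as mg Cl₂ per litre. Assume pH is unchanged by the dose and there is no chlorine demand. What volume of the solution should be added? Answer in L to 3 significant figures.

(a) Volume: 199,000 US gal × 3.785 L/gal = 753,215 L.
(a) Chlorine deficit: 6.4 − 0.1 = 6.3 ppm = 6.3 mg/L as Cl₂.
(a) Cl₂ equivalent needed: 6.3 mg/L × 753,215 L = 4,745,000 mg = 4745 g.
(a) Product at 11.0% available chlorine: 4745 / 0.11 = 43,140 g.
(a) Volume at density 1.09 g/mL: 43,140 g ÷ 1.09 g/mL = 39,580 mL.

(b) Volume: 2140 m³ = 2,140,000 L.
(b) [OCl⁻]/[HOCl] = 10^(pH − pKa) = 10^(7.29 − 7.5) = 0.6166; fraction as HOCl = 1/(1 + 0.6166) = 0.6186.
(b) Free chlorine required for 2.23 ppm HOCl: 2.23 / 0.6186 = 3.605 ppm.
(b) FC to add: 3.605 − 0.3 = 3.305 mg/L as Cl₂.
(b) Cl₂ equivalent: 3.305 mg/L × 2,140,000 L = 7073 g.
(b) Product at 11.3% available Cl: 7073 / 0.113 = 62,590 g.
(b) Volume: 62,590 g ÷ 1.2 g/mL = 52,160 mL.

(a) 39.6 L; (b) 52.2 L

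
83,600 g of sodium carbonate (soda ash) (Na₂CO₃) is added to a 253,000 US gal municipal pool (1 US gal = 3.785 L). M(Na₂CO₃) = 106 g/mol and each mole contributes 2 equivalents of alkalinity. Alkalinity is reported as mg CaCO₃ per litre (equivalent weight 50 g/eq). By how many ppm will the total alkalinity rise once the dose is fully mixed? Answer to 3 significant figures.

82.4 ppm

Volume: 253,000 US gal × 3.785 L/gal = 957,605 L.
Moles of Na₂CO₃: 83,600 g ÷ 106 g/mol = 788.7 mol → 1577 eq of alkalinity.
As CaCO₃: 1577 eq × 50 g/eq = 78,870 g.
Rise: 78,870 g / 957,605 L × 1000 = 82.36 mg/L.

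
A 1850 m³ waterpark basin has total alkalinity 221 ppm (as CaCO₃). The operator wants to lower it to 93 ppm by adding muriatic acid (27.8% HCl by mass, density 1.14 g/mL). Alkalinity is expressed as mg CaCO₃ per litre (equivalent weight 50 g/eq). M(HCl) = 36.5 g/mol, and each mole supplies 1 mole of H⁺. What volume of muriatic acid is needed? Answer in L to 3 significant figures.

545 L

Volume: 1850 m³ = 1,850,000 L.
Alkalinity to neutralize: (221 − 93) = 128 mg/L as CaCO₃ × 1,850,000 L = 236,800 g as CaCO₃.
Equivalents of H⁺ required: 236,800 ÷ 50 g/eq = 4736 eq = 4736 mol HCl.
Mass of HCl: 4736 × 36.5 = 172,900 g.
Mass of 27.8% solution: 172,900 / 0.278 = 621,800 g.
Volume: 621,800 g ÷ 1.14 g/mL = 545,400 mL.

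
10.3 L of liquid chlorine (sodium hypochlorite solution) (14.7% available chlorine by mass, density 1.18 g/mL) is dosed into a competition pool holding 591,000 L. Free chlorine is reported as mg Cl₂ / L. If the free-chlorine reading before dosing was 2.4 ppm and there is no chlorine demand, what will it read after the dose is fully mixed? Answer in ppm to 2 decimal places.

5.42 ppm

Mass of solution: 10.3 L × 1000 mL/L × 1.18 g/mL = 12,150 g.
Available chlorine delivered: 12,150 g × 0.147 = 1787 g as Cl₂.
Concentration rise: 1787 g / 591,000 L = 3.023 mg/L = 3.02 ppm.
Final FC: 2.4 + 3.02 = 5.42 ppm.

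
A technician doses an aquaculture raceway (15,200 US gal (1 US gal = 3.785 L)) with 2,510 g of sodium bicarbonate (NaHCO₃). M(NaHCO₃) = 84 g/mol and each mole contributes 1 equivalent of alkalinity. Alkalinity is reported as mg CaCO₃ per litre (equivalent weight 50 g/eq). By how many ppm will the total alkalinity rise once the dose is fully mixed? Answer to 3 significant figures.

26.0 ppm

Volume: 15,200 US gal × 3.785 L/gal = 57,532 L.
Moles of NaHCO₃: 2,510 g ÷ 84 g/mol = 29.88 mol → 29.88 eq of alkalinity.
As CaCO₃: 29.88 eq × 50 g/eq = 1494 g.
Rise: 1494 g / 57,532 L × 1000 = 25.97 mg/L.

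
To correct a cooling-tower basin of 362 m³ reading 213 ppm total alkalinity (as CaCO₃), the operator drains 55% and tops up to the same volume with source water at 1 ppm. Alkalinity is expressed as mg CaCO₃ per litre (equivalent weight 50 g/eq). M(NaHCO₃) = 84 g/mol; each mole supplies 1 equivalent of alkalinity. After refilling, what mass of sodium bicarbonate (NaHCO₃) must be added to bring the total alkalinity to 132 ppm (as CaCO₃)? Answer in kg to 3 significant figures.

Volume: 362 m³ = 362,000 L.
After draining 55% and refilling: 213 × 0.45 + 1 × 0.55 = 96.4 ppm.
Deficit to target: 132 − 96.4 = 35.6 mg/L.
As CaCO₃: 35.6 mg/L × 362,000 L = 12,890 g; ÷ 50 g/eq ÷ 1 = 257.7 mol NaHCO₃.
Mass: 257.7 × 84 = 21,650 g.

21.7 kg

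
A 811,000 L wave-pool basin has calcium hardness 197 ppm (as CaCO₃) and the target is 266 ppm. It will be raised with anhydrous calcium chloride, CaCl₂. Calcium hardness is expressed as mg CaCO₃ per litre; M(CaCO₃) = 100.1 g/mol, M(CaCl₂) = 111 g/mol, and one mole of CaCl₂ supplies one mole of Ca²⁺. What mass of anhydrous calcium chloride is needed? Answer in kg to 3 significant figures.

62.1 kg

Hardness to add: (266 − 197) = 69 mg/L as CaCO₃ × 811,000 L = 55,960 g as CaCO₃.
Moles of Ca²⁺ (1 mol Ca²⁺ ≡ 1 mol CaCO₃): 55,960 / 100.1 g/mol = 559 mol.
Mass of CaCl₂: 559 × 111 = 62,050 g.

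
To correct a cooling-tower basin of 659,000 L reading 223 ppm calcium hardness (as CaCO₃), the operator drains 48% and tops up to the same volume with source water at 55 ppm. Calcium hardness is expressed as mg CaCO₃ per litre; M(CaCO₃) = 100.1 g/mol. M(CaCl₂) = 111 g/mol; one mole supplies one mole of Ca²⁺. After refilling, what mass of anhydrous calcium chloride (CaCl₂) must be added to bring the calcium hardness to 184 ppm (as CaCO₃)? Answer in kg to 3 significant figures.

30.4 kg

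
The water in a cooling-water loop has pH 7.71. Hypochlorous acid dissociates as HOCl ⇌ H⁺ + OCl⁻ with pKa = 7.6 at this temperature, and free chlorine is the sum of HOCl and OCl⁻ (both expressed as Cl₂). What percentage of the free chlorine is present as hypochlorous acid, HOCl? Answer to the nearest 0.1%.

43.7%

[OCl⁻]/[HOCl] = 10^(pH − pKa) = 10^(7.71 − 7.6) = 10^0.11 = 1.288.
Fraction as HOCl = 1 / (1 + 1.288) = 0.437.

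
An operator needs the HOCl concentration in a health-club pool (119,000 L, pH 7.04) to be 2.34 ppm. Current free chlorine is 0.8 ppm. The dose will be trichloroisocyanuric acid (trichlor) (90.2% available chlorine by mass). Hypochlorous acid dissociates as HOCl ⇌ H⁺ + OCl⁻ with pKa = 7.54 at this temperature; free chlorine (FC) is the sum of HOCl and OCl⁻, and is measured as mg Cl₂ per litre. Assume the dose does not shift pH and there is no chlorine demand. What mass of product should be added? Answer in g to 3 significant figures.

301 g

[OCl⁻]/[HOCl] = 10^(pH − pKa) = 10^(7.04 − 7.54) = 0.3162; fraction as HOCl = 1/(1 + 0.3162) = 0.7597.
Free chlorine required for 2.34 ppm HOCl: 2.34 / 0.7597 = 3.08 ppm.
FC to add: 3.08 − 0.8 = 2.28 mg/L as Cl₂.
Cl₂ equivalent: 2.28 mg/L × 119,000 L = 271.3 g.
Product at 90.2% available Cl: 271.3 / 0.902 = 300.8 g.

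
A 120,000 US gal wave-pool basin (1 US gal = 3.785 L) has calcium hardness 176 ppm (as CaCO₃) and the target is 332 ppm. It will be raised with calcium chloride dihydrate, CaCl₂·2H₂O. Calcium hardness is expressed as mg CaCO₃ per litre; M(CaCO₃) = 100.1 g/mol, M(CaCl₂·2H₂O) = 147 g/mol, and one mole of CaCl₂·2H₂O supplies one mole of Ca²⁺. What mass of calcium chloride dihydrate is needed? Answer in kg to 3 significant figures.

Volume: 120,000 US gal × 3.785 L/gal = 454,200 L.
Hardness to add: (332 − 176) = 156 mg/L as CaCO₃ × 454,200 L = 70,860 g as CaCO₃.
Moles of Ca²⁺ (1 mol Ca²⁺ ≡ 1 mol CaCO₃): 70,860 / 100.1 g/mol = 707.8 mol.
Mass of CaCl₂·2H₂O: 707.8 × 147 = 104,100 g.

104 kg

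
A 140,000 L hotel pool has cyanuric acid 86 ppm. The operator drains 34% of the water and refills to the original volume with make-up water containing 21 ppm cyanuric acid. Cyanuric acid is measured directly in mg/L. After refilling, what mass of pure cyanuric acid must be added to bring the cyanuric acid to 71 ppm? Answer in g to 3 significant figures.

994 g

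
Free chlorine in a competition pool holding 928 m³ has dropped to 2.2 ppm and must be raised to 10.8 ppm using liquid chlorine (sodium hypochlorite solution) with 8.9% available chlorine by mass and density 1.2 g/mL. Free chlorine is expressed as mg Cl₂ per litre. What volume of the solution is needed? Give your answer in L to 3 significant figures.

Volume: 928 m³ = 928,000 L.
Chlorine deficit: 10.8 − 2.2 = 8.6 ppm = 8.6 mg/L as Cl₂.
Cl₂ equivalent needed: 8.6 mg/L × 928,000 L = 7,981,000 mg = 7981 g.
Product at 8.9% available chlorine: 7981 / 0.089 = 89,670 g.
Volume at density 1.2 g/mL: 89,670 g ÷ 1.2 g/mL = 74,730 mL.

74.7 L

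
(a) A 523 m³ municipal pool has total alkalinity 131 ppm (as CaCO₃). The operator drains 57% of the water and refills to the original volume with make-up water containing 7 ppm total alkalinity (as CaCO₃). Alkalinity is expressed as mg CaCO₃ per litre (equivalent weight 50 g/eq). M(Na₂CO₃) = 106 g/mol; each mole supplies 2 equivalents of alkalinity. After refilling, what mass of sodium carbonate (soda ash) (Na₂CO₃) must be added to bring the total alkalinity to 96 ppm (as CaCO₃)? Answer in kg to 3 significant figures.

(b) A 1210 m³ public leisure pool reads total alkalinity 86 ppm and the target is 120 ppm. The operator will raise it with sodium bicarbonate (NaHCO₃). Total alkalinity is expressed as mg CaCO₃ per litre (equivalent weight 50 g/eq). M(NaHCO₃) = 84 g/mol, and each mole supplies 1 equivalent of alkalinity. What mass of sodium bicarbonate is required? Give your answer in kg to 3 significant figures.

(a) 19.8 kg; (b) 69.1 kg

(a) Volume: 523 m³ = 523,000 L.
(a) After draining 57% and refilling: 131 × 0.43 + 7 × 0.57 = 60.32 ppm.
(a) Deficit to target: 96 − 60.32 = 35.68 mg/L.
(a) As CaCO₃: 35.68 mg/L × 523,000 L = 18,660 g; ÷ 50 g/eq ÷ 2 = 186.6 mol Na₂CO₃.
(a) Mass: 186.6 × 106 = 19,780 g.

(b) Volume: 1210 m³ = 1,210,000 L.
(b) Alkalinity to add: (120 − 86) = 34 mg/L as CaCO₃ × 1,210,000 L = 41,140 g as CaCO₃.
(b) Equivalents: 41,140 g ÷ 50 g/eq = 822.8 eq.
(b) NaHCO₃ supplies 1 eq per mole → 822.8 mol.
(b) Mass: 822.8 mol × 84 g/mol = 69,120 g.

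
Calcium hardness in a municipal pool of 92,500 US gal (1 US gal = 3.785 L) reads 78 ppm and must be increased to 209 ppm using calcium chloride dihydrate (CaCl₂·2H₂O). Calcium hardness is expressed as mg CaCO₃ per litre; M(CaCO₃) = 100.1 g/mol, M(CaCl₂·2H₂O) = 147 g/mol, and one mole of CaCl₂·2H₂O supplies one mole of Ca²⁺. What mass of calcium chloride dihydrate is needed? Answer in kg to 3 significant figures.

Volume: 92,500 US gal × 3.785 L/gal = 350,112 L.
Hardness to add: (209 − 78) = 131 mg/L as CaCO₃ × 350,112 L = 45,860 g as CaCO₃.
Moles of Ca²⁺ (1 mol Ca²⁺ ≡ 1 mol CaCO₃): 45,860 / 100.1 g/mol = 458.2 mol.
Mass of CaCl₂·2H₂O: 458.2 × 147 = 67,350 g.

67.4 kg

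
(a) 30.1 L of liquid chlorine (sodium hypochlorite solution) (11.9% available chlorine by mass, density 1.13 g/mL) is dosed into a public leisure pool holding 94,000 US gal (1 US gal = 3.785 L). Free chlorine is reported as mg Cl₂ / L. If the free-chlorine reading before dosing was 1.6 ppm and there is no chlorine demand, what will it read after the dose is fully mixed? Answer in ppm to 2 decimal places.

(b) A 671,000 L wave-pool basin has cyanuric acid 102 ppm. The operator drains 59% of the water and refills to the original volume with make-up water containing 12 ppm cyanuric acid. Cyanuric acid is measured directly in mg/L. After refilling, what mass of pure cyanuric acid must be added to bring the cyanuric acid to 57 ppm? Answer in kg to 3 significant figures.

(a) 12.98 ppm; (b) 5.44 kg

(a) Volume: 94,000 US gal × 3.785 L/gal = 355,790 L.
(a) Mass of solution: 30.1 L × 1000 mL/L × 1.13 g/mL = 34,010 g.
(a) Available chlorine delivered: 34,010 g × 0.119 = 4048 g as Cl₂.
(a) Concentration rise: 4048 g / 355,790 L = 11.38 mg/L = 11.38 ppm.
(a) Final FC: 1.6 + 11.38 = 12.98 ppm.

(b) After draining 59% and refilling: 102 × 0.41 + 12 × 0.59 = 48.9 ppm.
(b) Deficit to target: 57 − 48.9 = 8.1 mg/L.
(b) Mass: 8.1 mg/L × 671,000 L = 5435 g cyanuric acid.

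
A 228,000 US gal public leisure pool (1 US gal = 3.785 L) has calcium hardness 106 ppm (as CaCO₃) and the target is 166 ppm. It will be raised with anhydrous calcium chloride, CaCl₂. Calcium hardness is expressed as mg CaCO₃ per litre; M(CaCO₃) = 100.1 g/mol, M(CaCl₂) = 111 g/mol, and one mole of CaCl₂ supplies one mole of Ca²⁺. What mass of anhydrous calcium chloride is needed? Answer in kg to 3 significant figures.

Volume: 228,000 US gal × 3.785 L/gal = 862,980 L.
Hardness to add: (166 − 106) = 60 mg/L as CaCO₃ × 862,980 L = 51,780 g as CaCO₃.
Moles of Ca²⁺ (1 mol Ca²⁺ ≡ 1 mol CaCO₃): 51,780 / 100.1 g/mol = 517.3 mol.
Mass of CaCl₂: 517.3 × 111 = 57,420 g.

57.4 kg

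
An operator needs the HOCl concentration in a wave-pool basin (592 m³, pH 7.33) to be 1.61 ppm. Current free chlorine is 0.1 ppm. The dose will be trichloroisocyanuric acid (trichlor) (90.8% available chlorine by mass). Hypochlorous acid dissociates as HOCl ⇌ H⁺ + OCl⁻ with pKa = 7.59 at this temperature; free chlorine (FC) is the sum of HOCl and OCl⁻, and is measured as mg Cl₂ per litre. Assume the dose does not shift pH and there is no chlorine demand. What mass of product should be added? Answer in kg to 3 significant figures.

1.56 kg

Volume: 592 m³ = 592,000 L.
[OCl⁻]/[HOCl] = 10^(pH − pKa) = 10^(7.33 − 7.59) = 0.5495; fraction as HOCl = 1/(1 + 0.5495) = 0.6454.
Free chlorine required for 1.61 ppm HOCl: 1.61 / 0.6454 = 2.495 ppm.
FC to add: 2.495 − 0.1 = 2.395 mg/L as Cl₂.
Cl₂ equivalent: 2.395 mg/L × 592,000 L = 1418 g.
Product at 90.8% available Cl: 1418 / 0.908 = 1561 g.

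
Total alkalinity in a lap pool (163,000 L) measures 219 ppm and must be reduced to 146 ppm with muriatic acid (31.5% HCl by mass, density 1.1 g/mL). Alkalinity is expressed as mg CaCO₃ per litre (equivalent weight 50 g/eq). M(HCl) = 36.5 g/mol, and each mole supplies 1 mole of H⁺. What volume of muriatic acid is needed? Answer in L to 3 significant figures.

25.1 L

Alkalinity to neutralize: (219 − 146) = 73 mg/L as CaCO₃ × 163,000 L = 11,900 g as CaCO₃.
Equivalents of H⁺ required: 11,900 ÷ 50 g/eq = 238 eq = 238 mol HCl.
Mass of HCl: 238 × 36.5 = 8686 g.
Mass of 31.5% solution: 8686 / 0.315 = 27,580 g.
Volume: 27,580 g ÷ 1.1 g/mL = 25,070 mL.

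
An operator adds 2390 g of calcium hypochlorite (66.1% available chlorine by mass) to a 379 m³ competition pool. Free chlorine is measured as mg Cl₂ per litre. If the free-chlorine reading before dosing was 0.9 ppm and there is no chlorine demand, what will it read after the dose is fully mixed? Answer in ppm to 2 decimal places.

5.07 ppm

Volume: 379 m³ = 379,000 L.
Available chlorine delivered: 2390 g × 0.661 = 1580 g as Cl₂.
Concentration rise: 1580 g / 379,000 L = 4.168 mg/L = 4.17 ppm.
Final FC: 0.9 + 4.17 = 5.07 ppm.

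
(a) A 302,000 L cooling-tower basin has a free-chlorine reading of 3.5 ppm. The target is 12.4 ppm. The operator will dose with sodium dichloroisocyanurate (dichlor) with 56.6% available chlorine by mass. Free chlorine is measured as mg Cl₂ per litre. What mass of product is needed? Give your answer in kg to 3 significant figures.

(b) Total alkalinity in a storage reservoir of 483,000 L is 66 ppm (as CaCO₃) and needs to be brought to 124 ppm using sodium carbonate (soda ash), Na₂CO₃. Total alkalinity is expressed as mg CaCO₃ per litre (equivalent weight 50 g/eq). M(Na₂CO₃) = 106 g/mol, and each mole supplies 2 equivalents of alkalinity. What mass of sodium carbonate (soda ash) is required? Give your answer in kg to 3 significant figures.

(a) Chlorine deficit: 12.4 − 3.5 = 8.9 ppm = 8.9 mg/L as Cl₂.
(a) Cl₂ equivalent needed: 8.9 mg/L × 302,000 L = 2,688,000 mg = 2688 g.
(a) Product at 56.6% available chlorine: 2688 / 0.566 = 4749 g.

(b) Alkalinity to add: (124 − 66) = 58 mg/L as CaCO₃ × 483,000 L = 28,010 g as CaCO₃.
(b) Equivalents: 28,010 g ÷ 50 g/eq = 560.3 eq.
(b) Each mole of Na₂CO₃ supplies 2 eq, so 560.3 / 2 = 280.1 mol.
(b) Mass: 280.1 mol × 106 g/mol = 29,690 g.

(a) 4.75 kg; (b) 29.7 kg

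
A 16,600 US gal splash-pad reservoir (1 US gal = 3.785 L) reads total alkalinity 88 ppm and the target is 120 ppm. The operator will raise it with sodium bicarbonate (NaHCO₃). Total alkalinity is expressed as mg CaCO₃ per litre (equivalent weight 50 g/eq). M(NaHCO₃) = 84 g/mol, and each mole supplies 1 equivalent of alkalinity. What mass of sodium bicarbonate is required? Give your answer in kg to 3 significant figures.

Volume: 16,600 US gal × 3.785 L/gal = 62,831 L.
Alkalinity to add: (120 − 88) = 32 mg/L as CaCO₃ × 62,831 L = 2011 g as CaCO₃.
Equivalents: 2011 g ÷ 50 g/eq = 40.21 eq.
NaHCO₃ supplies 1 eq per mole → 40.21 mol.
Mass: 40.21 mol × 84 g/mol = 3378 g.

3.38 kg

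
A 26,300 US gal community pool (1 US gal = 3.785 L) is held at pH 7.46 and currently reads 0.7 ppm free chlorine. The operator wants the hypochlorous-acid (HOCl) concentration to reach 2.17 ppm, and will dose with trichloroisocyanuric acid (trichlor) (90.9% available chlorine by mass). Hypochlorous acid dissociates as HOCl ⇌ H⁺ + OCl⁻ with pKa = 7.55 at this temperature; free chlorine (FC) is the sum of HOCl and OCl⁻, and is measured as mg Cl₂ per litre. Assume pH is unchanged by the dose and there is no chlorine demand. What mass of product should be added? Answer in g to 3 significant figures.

354 g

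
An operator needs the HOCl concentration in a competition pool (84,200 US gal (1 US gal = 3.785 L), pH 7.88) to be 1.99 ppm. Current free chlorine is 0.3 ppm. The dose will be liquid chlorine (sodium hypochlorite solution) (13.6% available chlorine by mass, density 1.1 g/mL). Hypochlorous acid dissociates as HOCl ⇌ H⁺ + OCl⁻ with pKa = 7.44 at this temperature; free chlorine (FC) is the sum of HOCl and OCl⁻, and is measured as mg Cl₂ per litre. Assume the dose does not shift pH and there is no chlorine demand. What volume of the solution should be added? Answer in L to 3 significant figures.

15.3 L

Volume: 84,200 US gal × 3.785 L/gal = 318,697 L.
[OCl⁻]/[HOCl] = 10^(pH − pKa) = 10^(7.88 − 7.44) = 2.754; fraction as HOCl = 1/(1 + 2.754) = 0.2664.
Free chlorine required for 1.99 ppm HOCl: 1.99 / 0.2664 = 7.471 ppm.
FC to add: 7.471 − 0.3 = 7.171 mg/L as Cl₂.
Cl₂ equivalent: 7.171 mg/L × 318,697 L = 2285 g.
Product at 13.6% available Cl: 2285 / 0.136 = 16,800 g.
Volume: 16,800 g ÷ 1.1 g/mL = 15,280 mL.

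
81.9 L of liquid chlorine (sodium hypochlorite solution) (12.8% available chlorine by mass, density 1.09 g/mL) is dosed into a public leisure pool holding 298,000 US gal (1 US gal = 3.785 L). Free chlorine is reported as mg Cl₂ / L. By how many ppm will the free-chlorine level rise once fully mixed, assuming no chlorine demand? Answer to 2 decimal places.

10.13 ppm

Volume: 298,000 US gal × 3.785 L/gal = 1,127,930 L.
Mass of solution: 81.9 L × 1000 mL/L × 1.09 g/mL = 89,270 g.
Available chlorine delivered: 89,270 g × 0.128 = 11,430 g as Cl₂.
Concentration rise: 11,430 g / 1,127,930 L = 10.13 mg/L = 10.13 ppm.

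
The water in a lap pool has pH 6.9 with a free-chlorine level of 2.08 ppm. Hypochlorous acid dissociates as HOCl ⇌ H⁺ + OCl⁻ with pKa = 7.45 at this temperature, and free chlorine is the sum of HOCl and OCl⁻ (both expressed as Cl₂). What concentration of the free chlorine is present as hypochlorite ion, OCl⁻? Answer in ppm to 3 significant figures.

[OCl⁻]/[HOCl] = 10^(pH − pKa) = 10^(6.9 − 7.45) = 10^-0.55 = 0.2818.
Fraction as HOCl = 1 / (1 + 0.2818) = 0.7801.
OCl⁻ = (1 − 0.7801) × 2.08 ppm = 0.4573 ppm.

0.457 ppm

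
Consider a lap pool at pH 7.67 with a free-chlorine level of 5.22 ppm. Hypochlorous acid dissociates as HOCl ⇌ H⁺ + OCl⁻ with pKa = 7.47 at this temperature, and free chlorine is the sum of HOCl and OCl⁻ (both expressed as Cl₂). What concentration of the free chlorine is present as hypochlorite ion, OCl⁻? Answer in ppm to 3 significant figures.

[OCl⁻]/[HOCl] = 10^(pH − pKa) = 10^(7.67 − 7.47) = 10^0.20 = 1.585.
Fraction as HOCl = 1 / (1 + 1.585) = 0.3869.
OCl⁻ = (1 − 0.3869) × 5.22 ppm = 3.201 ppm.

3.20 ppm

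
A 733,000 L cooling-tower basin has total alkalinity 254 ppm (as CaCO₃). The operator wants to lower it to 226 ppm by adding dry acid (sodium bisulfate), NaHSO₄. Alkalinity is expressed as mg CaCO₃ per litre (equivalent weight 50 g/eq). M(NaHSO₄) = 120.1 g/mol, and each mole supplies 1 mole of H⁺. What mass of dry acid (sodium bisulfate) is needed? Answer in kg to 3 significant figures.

Alkalinity to neutralize: (254 − 226) = 28 mg/L as CaCO₃ × 733,000 L = 20,520 g as CaCO₃.
Equivalents of H⁺ required: 20,520 ÷ 50 g/eq = 410.5 eq = 410.5 mol NaHSO₄.
Mass of NaHSO₄: 410.5 × 120.1 = 49,300 g.

49.3 kg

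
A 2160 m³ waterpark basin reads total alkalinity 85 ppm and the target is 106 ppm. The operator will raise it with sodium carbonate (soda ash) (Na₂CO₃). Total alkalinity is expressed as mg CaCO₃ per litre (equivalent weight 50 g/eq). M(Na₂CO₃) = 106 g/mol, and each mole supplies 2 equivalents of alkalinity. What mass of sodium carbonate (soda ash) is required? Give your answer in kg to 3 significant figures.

48.1 kg

Volume: 2160 m³ = 2,160,000 L.
Alkalinity to add: (106 − 85) = 21 mg/L as CaCO₃ × 2,160,000 L = 45,360 g as CaCO₃.
Equivalents: 45,360 g ÷ 50 g/eq = 907.2 eq.
Each mole of Na₂CO₃ supplies 2 eq, so 907.2 / 2 = 453.6 mol.
Mass: 453.6 mol × 106 g/mol = 48,080 g.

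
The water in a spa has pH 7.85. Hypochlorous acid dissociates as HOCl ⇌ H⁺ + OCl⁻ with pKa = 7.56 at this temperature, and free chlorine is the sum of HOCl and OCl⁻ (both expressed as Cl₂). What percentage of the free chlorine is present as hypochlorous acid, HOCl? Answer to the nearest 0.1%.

[OCl⁻]/[HOCl] = 10^(pH − pKa) = 10^(7.85 − 7.56) = 10^0.29 = 1.95.
Fraction as HOCl = 1 / (1 + 1.95) = 0.339.

33.9%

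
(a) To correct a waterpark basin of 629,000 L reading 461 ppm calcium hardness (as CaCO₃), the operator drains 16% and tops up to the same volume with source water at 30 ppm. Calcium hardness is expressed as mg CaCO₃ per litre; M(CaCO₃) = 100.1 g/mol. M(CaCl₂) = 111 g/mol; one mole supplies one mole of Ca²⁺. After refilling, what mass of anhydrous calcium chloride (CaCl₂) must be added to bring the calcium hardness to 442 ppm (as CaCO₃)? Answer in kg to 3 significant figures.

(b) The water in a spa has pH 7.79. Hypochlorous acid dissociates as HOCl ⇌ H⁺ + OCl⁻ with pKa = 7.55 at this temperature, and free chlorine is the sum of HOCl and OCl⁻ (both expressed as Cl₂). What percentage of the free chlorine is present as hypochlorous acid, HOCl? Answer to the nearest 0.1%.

(a) After draining 16% and refilling: 461 × 0.84 + 30 × 0.16 = 392.04 ppm.
(a) Deficit to target: 442 − 392.04 = 49.96 mg/L.
(a) As CaCO₃: 49.96 mg/L × 629,000 L = 31,420 g; ÷ 100.1 = 313.9 mol Ca²⁺.
(a) Mass: 313.9 × 111 = 34,850 g.

(b) [OCl⁻]/[HOCl] = 10^(pH − pKa) = 10^(7.79 − 7.55) = 10^0.24 = 1.738.
(b) Fraction as HOCl = 1 / (1 + 1.738) = 0.3653.

(a) 34.8 kg; (b) 36.5%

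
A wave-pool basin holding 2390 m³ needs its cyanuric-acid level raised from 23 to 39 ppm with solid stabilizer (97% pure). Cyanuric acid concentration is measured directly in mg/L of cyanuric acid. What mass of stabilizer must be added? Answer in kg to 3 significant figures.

39.4 kg

Volume: 2390 m³ = 2,390,000 L.
CYA to add: (39 − 23) = 16 mg/L × 2,390,000 L = 38,240 g cyanuric acid.
At 97% purity: 38,240 / 0.97 = 39,420 g product.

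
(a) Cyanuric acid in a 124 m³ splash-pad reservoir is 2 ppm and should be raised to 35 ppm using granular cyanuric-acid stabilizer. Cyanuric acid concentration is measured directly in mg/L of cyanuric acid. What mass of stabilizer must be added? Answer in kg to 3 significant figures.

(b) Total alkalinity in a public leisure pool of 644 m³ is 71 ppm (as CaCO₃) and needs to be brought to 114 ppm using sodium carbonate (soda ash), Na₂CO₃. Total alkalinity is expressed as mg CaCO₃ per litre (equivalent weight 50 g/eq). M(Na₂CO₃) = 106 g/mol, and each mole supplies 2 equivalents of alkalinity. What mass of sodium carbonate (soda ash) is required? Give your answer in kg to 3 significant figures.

(a) 4.09 kg; (b) 29.4 kg

(a) Volume: 124 m³ = 124,000 L.
(a) CYA to add: (35 − 2) = 33 mg/L × 124,000 L = 4092 g cyanuric acid.

(b) Volume: 644 m³ = 644,000 L.
(b) Alkalinity to add: (114 − 71) = 43 mg/L as CaCO₃ × 644,000 L = 27,690 g as CaCO₃.
(b) Equivalents: 27,690 g ÷ 50 g/eq = 553.8 eq.
(b) Each mole of Na₂CO₃ supplies 2 eq, so 553.8 / 2 = 276.9 mol.
(b) Mass: 276.9 mol × 106 g/mol = 29,350 g.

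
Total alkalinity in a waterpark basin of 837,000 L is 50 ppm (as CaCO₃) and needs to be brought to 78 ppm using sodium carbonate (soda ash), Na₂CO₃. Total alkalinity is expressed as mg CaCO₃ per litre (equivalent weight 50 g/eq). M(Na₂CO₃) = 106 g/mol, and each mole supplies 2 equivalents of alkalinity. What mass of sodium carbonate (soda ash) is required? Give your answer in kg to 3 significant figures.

24.8 kg

Alkalinity to add: (78 − 50) = 28 mg/L as CaCO₃ × 837,000 L = 23,440 g as CaCO₃.
Equivalents: 23,440 g ÷ 50 g/eq = 468.7 eq.
Each mole of Na₂CO₃ supplies 2 eq, so 468.7 / 2 = 234.4 mol.
Mass: 234.4 mol × 106 g/mol = 24,840 g.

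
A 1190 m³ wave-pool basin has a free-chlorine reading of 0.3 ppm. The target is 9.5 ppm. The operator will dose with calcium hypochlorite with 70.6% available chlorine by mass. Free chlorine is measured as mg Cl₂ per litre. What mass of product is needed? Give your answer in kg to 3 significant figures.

15.5 kg

Volume: 1190 m³ = 1,190,000 L.
Chlorine deficit: 9.5 − 0.3 = 9.2 ppm = 9.2 mg/L as Cl₂.
Cl₂ equivalent needed: 9.2 mg/L × 1,190,000 L = 10,950,000 mg = 10,950 g.
Product at 70.6% available chlorine: 10,950 / 0.706 = 15,510 g.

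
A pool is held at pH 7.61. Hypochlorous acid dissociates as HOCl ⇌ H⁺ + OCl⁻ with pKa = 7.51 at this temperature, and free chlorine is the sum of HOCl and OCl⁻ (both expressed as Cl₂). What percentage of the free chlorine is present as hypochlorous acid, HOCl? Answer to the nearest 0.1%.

[OCl⁻]/[HOCl] = 10^(pH − pKa) = 10^(7.61 − 7.51) = 10^0.10 = 1.259.
Fraction as HOCl = 1 / (1 + 1.259) = 0.4427.

44.3%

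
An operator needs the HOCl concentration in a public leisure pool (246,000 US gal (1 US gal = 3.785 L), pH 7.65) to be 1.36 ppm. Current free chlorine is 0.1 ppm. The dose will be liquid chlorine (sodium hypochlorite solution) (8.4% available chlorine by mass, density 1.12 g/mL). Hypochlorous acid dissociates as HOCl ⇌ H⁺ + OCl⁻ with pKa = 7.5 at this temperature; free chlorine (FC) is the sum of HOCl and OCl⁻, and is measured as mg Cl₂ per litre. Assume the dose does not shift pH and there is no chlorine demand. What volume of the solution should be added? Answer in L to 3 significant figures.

Volume: 246,000 US gal × 3.785 L/gal = 931,110 L.
[OCl⁻]/[HOCl] = 10^(pH − pKa) = 10^(7.65 − 7.5) = 1.413; fraction as HOCl = 1/(1 + 1.413) = 0.4145.
Free chlorine required for 1.36 ppm HOCl: 1.36 / 0.4145 = 3.281 ppm.
FC to add: 3.281 − 0.1 = 3.181 mg/L as Cl₂.
Cl₂ equivalent: 3.181 mg/L × 931,110 L = 2962 g.
Product at 8.4% available Cl: 2962 / 0.084 = 35,260 g.
Volume: 35,260 g ÷ 1.12 g/mL = 31,480 mL.

31.5 L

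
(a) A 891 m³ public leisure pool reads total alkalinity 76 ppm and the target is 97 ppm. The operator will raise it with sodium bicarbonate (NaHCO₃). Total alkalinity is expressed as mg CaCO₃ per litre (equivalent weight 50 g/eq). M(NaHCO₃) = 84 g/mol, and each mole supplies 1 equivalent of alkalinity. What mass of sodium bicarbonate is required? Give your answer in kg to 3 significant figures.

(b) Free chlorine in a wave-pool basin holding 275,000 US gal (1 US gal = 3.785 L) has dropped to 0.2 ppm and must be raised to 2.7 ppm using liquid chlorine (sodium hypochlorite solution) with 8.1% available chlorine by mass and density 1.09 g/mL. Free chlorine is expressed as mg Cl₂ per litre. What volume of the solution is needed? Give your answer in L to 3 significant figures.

(a) Volume: 891 m³ = 891,000 L.
(a) Alkalinity to add: (97 − 76) = 21 mg/L as CaCO₃ × 891,000 L = 18,710 g as CaCO₃.
(a) Equivalents: 18,710 g ÷ 50 g/eq = 374.2 eq.
(a) NaHCO₃ supplies 1 eq per mole → 374.2 mol.
(a) Mass: 374.2 mol × 84 g/mol = 31,430 g.

(b) Volume: 275,000 US gal × 3.785 L/gal = 1,040,875 L.
(b) Chlorine deficit: 2.7 − 0.2 = 2.5 ppm = 2.5 mg/L as Cl₂.
(b) Cl₂ equivalent needed: 2.5 mg/L × 1,040,875 L = 2,602,000 mg = 2602 g.
(b) Product at 8.1% available chlorine: 2602 / 0.081 = 32,130 g.
(b) Volume at density 1.09 g/mL: 32,130 g ÷ 1.09 g/mL = 29,470 mL.

(a) 31.4 kg; (b) 29.5 L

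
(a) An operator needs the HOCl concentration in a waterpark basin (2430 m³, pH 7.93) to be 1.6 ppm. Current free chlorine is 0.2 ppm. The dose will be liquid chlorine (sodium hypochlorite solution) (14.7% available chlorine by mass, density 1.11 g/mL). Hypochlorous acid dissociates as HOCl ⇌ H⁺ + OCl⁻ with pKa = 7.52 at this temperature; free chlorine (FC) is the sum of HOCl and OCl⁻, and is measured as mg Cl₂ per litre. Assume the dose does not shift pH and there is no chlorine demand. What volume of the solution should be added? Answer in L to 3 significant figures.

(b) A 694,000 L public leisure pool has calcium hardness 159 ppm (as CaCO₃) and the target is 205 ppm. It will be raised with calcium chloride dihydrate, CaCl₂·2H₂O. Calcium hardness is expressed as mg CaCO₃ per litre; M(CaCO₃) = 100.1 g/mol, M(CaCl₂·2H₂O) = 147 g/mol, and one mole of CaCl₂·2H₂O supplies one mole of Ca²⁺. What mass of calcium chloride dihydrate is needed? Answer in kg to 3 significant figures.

(a) Volume: 2430 m³ = 2,430,000 L.
(a) [OCl⁻]/[HOCl] = 10^(pH − pKa) = 10^(7.93 − 7.52) = 2.57; fraction as HOCl = 1/(1 + 2.57) = 0.2801.
(a) Free chlorine required for 1.6 ppm HOCl: 1.6 / 0.2801 = 5.713 ppm.
(a) FC to add: 5.713 − 0.2 = 5.513 mg/L as Cl₂.
(a) Cl₂ equivalent: 5.513 mg/L × 2,430,000 L = 13,400 g.
(a) Product at 14.7% available Cl: 13,400 / 0.147 = 91,130 g.
(a) Volume: 91,130 g ÷ 1.11 g/mL = 82,100 mL.

(b) Hardness to add: (205 − 159) = 46 mg/L as CaCO₃ × 694,000 L = 31,920 g as CaCO₃.
(b) Moles of Ca²⁺ (1 mol Ca²⁺ ≡ 1 mol CaCO₃): 31,920 / 100.1 g/mol = 318.9 mol.
(b) Mass of CaCl₂·2H₂O: 318.9 × 147 = 46,880 g.

(a) 82.1 L; (b) 46.9 kg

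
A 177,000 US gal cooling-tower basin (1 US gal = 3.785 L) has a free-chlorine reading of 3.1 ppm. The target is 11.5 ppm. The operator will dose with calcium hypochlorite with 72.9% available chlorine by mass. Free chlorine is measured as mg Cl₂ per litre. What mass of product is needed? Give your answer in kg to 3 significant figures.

Volume: 177,000 US gal × 3.785 L/gal = 669,945 L.
Chlorine deficit: 11.5 − 3.1 = 8.4 ppm = 8.4 mg/L as Cl₂.
Cl₂ equivalent needed: 8.4 mg/L × 669,945 L = 5,628,000 mg = 5628 g.
Product at 72.9% available chlorine: 5628 / 0.729 = 7720 g.

7.72 kg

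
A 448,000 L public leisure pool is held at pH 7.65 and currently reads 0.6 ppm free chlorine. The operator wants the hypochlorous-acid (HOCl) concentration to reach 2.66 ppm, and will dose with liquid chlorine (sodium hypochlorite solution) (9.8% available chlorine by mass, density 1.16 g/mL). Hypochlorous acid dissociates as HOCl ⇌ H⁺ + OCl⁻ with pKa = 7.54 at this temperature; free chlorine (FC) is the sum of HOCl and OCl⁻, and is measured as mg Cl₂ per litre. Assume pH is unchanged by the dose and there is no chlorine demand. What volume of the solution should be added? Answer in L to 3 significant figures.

[OCl⁻]/[HOCl] = 10^(pH − pKa) = 10^(7.65 − 7.54) = 1.288; fraction as HOCl = 1/(1 + 1.288) = 0.437.
Free chlorine required for 2.66 ppm HOCl: 2.66 / 0.437 = 6.087 ppm.
FC to add: 6.087 − 0.6 = 5.487 mg/L as Cl₂.
Cl₂ equivalent: 5.487 mg/L × 448,000 L = 2458 g.
Product at 9.8% available Cl: 2458 / 0.098 = 25,080 g.
Volume: 25,080 g ÷ 1.16 g/mL = 21,620 mL.

21.6 L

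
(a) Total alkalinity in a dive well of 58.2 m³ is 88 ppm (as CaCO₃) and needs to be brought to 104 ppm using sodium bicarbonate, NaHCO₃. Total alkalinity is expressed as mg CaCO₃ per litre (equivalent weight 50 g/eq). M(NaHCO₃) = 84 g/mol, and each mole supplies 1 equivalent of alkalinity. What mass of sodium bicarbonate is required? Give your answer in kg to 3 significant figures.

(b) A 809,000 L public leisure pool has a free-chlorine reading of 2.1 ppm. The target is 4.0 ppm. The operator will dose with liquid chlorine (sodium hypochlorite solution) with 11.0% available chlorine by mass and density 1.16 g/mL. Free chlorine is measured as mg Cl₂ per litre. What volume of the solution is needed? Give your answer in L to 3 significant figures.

(a) 1.56 kg; (b) 12.0 L

(a) Volume: 58.2 m³ = 58,200 L.
(a) Alkalinity to add: (104 − 88) = 16 mg/L as CaCO₃ × 58,200 L = 931.2 g as CaCO₃.
(a) Equivalents: 931.2 g ÷ 50 g/eq = 18.62 eq.
(a) NaHCO₃ supplies 1 eq per mole → 18.62 mol.
(a) Mass: 18.62 mol × 84 g/mol = 1564 g.

(b) Chlorine deficit: 4.0 − 2.1 = 1.9 ppm = 1.9 mg/L as Cl₂.
(b) Cl₂ equivalent needed: 1.9 mg/L × 809,000 L = 1,537,000 mg = 1537 g.
(b) Product at 11.0% available chlorine: 1537 / 0.11 = 13,970 g.
(b) Volume at density 1.16 g/mL: 13,970 g ÷ 1.16 g/mL = 12,050 mL.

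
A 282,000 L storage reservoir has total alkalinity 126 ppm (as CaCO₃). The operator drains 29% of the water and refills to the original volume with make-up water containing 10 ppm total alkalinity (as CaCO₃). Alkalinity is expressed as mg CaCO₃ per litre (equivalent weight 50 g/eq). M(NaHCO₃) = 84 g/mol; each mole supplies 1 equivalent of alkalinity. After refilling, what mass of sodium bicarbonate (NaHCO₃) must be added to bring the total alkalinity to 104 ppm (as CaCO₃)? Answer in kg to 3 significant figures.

5.51 kg

After draining 29% and refilling: 126 × 0.71 + 10 × 0.29 = 92.36 ppm.
Deficit to target: 104 − 92.36 = 11.64 mg/L.
As CaCO₃: 11.64 mg/L × 282,000 L = 3282 g; ÷ 50 g/eq ÷ 1 = 65.65 mol NaHCO₃.
Mass: 65.65 × 84 = 5515 g.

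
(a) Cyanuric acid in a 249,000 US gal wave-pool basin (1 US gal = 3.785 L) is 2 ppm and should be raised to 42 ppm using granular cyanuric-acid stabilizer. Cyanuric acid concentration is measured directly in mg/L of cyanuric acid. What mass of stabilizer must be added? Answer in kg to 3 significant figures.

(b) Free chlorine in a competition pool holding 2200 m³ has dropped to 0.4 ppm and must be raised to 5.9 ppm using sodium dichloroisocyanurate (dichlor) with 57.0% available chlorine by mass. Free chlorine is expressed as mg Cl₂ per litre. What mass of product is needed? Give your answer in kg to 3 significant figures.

(a) Volume: 249,000 US gal × 3.785 L/gal = 942,465 L.
(a) CYA to add: (42 − 2) = 40 mg/L × 942,465 L = 37,700 g cyanuric acid.

(b) Volume: 2200 m³ = 2,200,000 L.
(b) Chlorine deficit: 5.9 − 0.4 = 5.5 ppm = 5.5 mg/L as Cl₂.
(b) Cl₂ equivalent needed: 5.5 mg/L × 2,200,000 L = 12,100,000 mg = 12,100 g.
(b) Product at 57.0% available chlorine: 12,100 / 0.57 = 21,230 g.

(a) 37.7 kg; (b) 21.2 kg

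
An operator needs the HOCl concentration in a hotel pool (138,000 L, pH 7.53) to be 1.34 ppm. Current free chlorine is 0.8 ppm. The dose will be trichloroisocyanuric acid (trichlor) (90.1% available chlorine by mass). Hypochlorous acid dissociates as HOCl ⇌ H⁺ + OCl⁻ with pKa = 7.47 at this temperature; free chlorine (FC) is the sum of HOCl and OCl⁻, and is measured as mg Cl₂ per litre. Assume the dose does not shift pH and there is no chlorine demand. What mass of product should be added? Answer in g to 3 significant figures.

[OCl⁻]/[HOCl] = 10^(pH − pKa) = 10^(7.53 − 7.47) = 1.148; fraction as HOCl = 1/(1 + 1.148) = 0.4655.
Free chlorine required for 1.34 ppm HOCl: 1.34 / 0.4655 = 2.879 ppm.
FC to add: 2.879 − 0.8 = 2.079 mg/L as Cl₂.
Cl₂ equivalent: 2.079 mg/L × 138,000 L = 286.8 g.
Product at 90.1% available Cl: 286.8 / 0.901 = 318.4 g.

318 g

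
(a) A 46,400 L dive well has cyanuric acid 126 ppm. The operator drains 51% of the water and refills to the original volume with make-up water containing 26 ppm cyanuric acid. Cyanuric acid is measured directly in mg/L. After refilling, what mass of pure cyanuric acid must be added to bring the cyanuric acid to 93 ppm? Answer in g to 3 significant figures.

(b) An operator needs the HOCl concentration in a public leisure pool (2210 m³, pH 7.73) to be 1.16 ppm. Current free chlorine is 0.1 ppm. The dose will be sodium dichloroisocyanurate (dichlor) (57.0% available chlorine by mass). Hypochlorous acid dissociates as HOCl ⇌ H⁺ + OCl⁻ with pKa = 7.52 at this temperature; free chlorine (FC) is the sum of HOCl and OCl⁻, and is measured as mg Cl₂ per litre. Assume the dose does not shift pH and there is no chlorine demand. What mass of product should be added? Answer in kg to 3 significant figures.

(a) 835 g; (b) 11.4 kg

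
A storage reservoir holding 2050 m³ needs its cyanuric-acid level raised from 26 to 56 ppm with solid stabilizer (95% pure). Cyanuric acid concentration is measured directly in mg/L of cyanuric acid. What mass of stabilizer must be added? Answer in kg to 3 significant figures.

Volume: 2050 m³ = 2,050,000 L.
CYA to add: (56 − 26) = 30 mg/L × 2,050,000 L = 61,500 g cyanuric acid.
At 95% purity: 61,500 / 0.95 = 64,740 g product.

64.7 kg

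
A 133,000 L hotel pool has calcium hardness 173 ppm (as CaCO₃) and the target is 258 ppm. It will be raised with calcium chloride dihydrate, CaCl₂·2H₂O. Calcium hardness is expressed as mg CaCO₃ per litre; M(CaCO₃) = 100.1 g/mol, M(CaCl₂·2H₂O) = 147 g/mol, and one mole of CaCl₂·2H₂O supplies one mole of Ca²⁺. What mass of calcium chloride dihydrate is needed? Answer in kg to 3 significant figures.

Hardness to add: (258 − 173) = 85 mg/L as CaCO₃ × 133,000 L = 11,300 g as CaCO₃.
Moles of Ca²⁺ (1 mol Ca²⁺ ≡ 1 mol CaCO₃): 11,300 / 100.1 g/mol = 112.9 mol.
Mass of CaCl₂·2H₂O: 112.9 × 147 = 16,600 g.

16.6 kg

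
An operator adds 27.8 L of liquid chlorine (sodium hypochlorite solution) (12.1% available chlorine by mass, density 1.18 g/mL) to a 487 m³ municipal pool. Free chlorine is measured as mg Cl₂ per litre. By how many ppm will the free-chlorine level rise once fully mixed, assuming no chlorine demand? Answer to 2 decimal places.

Volume: 487 m³ = 487,000 L.
Mass of solution: 27.8 L × 1000 mL/L × 1.18 g/mL = 32,800 g.
Available chlorine delivered: 32,800 g × 0.121 = 3969 g as Cl₂.
Concentration rise: 3969 g / 487,000 L = 8.15 mg/L = 8.15 ppm.

8.15 ppm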